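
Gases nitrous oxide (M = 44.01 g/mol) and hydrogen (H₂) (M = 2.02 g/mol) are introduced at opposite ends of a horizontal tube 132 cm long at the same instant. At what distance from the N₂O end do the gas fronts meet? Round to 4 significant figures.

23.29 cm

Graham's law gives d_N₂O/d_H₂ = rate_N₂O/rate_H₂ = √(M_H₂/M_N₂O) = √(2.02/44.01) = 0.2142.
With d_N₂O + d_H₂ = 132 cm, d_H₂ = 132/(1 + 0.2142) = 108.7 cm.
d_N₂O = 132 − 108.7 = 23.29 cm.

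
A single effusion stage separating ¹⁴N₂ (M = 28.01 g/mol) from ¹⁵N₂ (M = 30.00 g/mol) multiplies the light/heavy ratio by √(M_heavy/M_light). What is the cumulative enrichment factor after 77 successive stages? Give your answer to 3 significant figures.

The single-stage factor is √(M_heavy/M_light), so 77 stages give [√(30.00/28.01)]^77 = (30.00/28.01)^(77/2).
= 1.07105^(77/2) = 14.0.

14.0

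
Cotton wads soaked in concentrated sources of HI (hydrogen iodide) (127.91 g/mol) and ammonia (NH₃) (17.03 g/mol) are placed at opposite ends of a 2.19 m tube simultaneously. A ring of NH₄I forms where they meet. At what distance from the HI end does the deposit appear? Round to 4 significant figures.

The fronts meet when d_HI + d_NH₃ = L with d_HI/d_NH₃ = √(M_NH₃/M_HI) (Graham's law). Here √(M_NH₃/M_HI) = √(17.03/127.91) = 0.3649.
With d_HI + d_NH₃ = 2.19 m, d_NH₃ = 2.19/(1 + 0.3649) = 1.605 m.
d_HI = 2.19 − 1.605 = 0.5855 m.

0.5855 m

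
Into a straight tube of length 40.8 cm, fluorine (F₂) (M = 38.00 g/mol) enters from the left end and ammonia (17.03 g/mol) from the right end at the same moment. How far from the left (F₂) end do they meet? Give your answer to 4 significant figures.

In equal time, each gas travels a distance ∝ its rate ∝ 1/√M, so d_F₂/d_NH₃ = √(M_NH₃/M_F₂) = √(17.03/38.00) = 0.6694.
With d_F₂ + d_NH₃ = 40.8 cm, d_NH₃ = 40.8/(1 + 0.6694) = 24.44 cm.
d_F₂ = 40.8 − 24.44 = 16.36 cm.

16.36 cm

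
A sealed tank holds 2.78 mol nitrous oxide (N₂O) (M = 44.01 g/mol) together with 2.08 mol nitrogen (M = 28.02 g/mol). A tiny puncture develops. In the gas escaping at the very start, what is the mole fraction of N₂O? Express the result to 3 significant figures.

0.516

The effusion rate of species i is ∝ p_i/√M_i ∝ n_i/√M_i.
So x_N₂O in the escaping gas = (n_N₂O/√M_N₂O) / Σ(n_i/√M_i)
= (2.78/√44.01) / (2.78/√44.01 + 2.08/√28.02) = 0.4191/(0.4191 + 0.3929) = 0.516.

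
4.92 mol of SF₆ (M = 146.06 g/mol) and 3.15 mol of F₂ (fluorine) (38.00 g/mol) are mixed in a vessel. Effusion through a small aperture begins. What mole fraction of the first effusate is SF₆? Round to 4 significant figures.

0.4434

The effusion rate of species i is ∝ p_i/√M_i ∝ n_i/√M_i.
x_SF₆(eff) = (n_SF₆/√M_SF₆) / (n_SF₆/√M_SF₆ + n_F₂/√M_F₂)
= (4.92/√146.06) / (4.92/√146.06 + 3.15/√38.00) = 0.4071/(0.4071 + 0.5110) = 0.4434.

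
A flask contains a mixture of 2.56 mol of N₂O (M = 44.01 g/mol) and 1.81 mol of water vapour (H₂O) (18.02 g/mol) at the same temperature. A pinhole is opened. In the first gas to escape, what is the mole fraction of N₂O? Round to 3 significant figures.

0.475

Each component's effusion rate ∝ (its partial pressure)·(1/√M) ∝ n_i/√M_i.
Mole fraction of N₂O in the effusate = (n_N₂O/√M_N₂O) / (n_N₂O/√M_N₂O + n_H₂O/√M_H₂O)
= (2.56/√44.01) / (2.56/√44.01 + 1.81/√18.02) = 0.3859/(0.3859 + 0.4264) = 0.475.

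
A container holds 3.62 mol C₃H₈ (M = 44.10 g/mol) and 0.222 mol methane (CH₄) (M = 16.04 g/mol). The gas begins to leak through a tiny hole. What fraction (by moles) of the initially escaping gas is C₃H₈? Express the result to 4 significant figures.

Each component's effusion rate ∝ (its partial pressure)·(1/√M) ∝ n_i/√M_i.
x_C₃H₈(eff) = (n_C₃H₈/√M_C₃H₈) / (n_C₃H₈/√M_C₃H₈ + n_CH₄/√M_CH₄)
= (3.62/√44.10) / (3.62/√44.10 + 0.222/√16.04) = 0.5451/(0.5451 + 0.05543) = 0.9077.

0.9077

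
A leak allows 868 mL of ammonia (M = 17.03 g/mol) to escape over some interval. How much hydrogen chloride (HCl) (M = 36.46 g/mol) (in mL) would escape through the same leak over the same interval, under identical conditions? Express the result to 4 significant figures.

593.2 mL

Since effusion rate ∝ 1/√M, rate_HCl/rate_NH₃ = √(M_NH₃/M_HCl) = √(17.03/36.46) = √0.4671 = 0.6834.
So the volume for HCl is 868 × 0.6834 = 593.2 mL.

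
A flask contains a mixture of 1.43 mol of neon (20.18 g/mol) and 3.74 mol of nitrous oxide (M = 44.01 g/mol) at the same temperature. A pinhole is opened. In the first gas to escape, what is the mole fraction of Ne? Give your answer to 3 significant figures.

0.361

Each component's effusion rate ∝ (its partial pressure)·(1/√M) ∝ n_i/√M_i.
Mole fraction of Ne in the effusate = (n_Ne/√M_Ne) / (n_Ne/√M_Ne + n_N₂O/√M_N₂O)
= (1.43/√20.18) / (1.43/√20.18 + 3.74/√44.01) = 0.3183/(0.3183 + 0.5638) = 0.361.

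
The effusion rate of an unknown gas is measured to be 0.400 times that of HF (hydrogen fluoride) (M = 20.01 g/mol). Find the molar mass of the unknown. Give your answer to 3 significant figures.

125 g/mol

Graham's law gives rate_X/rate_HF = √(M_HF/M_X).
0.400 = √(20.01/M_X)
M_X = 20.01 / 0.400² = 20.01 / 0.1600 = 125 g/mol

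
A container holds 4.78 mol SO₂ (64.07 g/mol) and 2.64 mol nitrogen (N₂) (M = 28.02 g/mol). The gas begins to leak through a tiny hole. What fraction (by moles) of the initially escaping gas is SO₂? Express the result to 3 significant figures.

Each component's effusion rate ∝ (its partial pressure)·(1/√M) ∝ n_i/√M_i.
x_SO₂(eff) = (n_SO₂/√M_SO₂) / (n_SO₂/√M_SO₂ + n_N₂/√M_N₂)
= (4.78/√64.07) / (4.78/√64.07 + 2.64/√28.02) = 0.5972/(0.5972 + 0.4987) = 0.545.

0.545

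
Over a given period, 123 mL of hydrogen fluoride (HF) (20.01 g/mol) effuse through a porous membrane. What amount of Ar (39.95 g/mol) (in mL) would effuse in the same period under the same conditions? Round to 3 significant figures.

87.1 mL

By Graham's law, rate_Ar/rate_HF = √(M_HF/M_Ar) = √(20.01/39.95) = √0.5009 = 0.7077.
So the volume for Ar is 123 × 0.7077 = 87.1 mL.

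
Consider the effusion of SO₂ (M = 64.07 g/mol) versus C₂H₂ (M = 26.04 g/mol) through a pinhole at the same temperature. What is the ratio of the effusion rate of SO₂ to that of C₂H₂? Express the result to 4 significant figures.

By Graham's law, rate_SO₂/rate_C₂H₂ = √(M_C₂H₂/M_SO₂) = √(26.04/64.07) = √0.4064 = 0.6375.

0.6375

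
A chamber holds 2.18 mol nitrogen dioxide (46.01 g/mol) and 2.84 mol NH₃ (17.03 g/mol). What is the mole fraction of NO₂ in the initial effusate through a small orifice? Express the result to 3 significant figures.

0.318

The effusion rate of species i is ∝ p_i/√M_i ∝ n_i/√M_i.
So x_NO₂ in the escaping gas = (n_NO₂/√M_NO₂) / Σ(n_i/√M_i)
= (2.18/√46.01) / (2.18/√46.01 + 2.84/√17.03) = 0.3214/(0.3214 + 0.6882) = 0.318.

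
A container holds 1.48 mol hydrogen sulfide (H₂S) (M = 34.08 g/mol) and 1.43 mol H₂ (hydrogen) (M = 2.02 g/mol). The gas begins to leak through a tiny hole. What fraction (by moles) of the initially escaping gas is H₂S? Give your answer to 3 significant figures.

Rate_i ∝ x_i/√M_i (Graham's law weighted by mole fraction), so the effusate composition follows n_i/√M_i.
x_H₂S(eff) = (n_H₂S/√M_H₂S) / (n_H₂S/√M_H₂S + n_H₂/√M_H₂)
= (1.48/√34.08) / (1.48/√34.08 + 1.43/√2.02) = 0.2535/(0.2535 + 1.006) = 0.201.

0.201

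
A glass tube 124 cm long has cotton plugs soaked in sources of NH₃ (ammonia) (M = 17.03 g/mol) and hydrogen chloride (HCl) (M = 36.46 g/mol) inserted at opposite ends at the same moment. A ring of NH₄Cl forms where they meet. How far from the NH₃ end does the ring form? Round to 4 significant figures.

Graham's law gives d_NH₃/d_HCl = rate_NH₃/rate_HCl = √(M_HCl/M_NH₃) = √(36.46/17.03) = 1.463.
With d_NH₃ + d_HCl = 124 cm, d_HCl = 124/(1 + 1.463) = 50.34 cm.
d_NH₃ = 124 − 50.34 = 73.66 cm.

73.66 cm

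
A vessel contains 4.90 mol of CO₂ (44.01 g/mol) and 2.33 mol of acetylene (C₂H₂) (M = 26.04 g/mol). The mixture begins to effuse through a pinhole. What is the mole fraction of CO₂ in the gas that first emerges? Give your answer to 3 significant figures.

0.618

Effusion rate of each component ∝ n_i/√M_i (partial pressure × 1/√M).
Mole fraction of CO₂ in the effusate = (n_CO₂/√M_CO₂) / (n_CO₂/√M_CO₂ + n_C₂H₂/√M_C₂H₂)
= (4.90/√44.01) / (4.90/√44.01 + 2.33/√26.04) = 0.7386/(0.7386 + 0.4566) = 0.618.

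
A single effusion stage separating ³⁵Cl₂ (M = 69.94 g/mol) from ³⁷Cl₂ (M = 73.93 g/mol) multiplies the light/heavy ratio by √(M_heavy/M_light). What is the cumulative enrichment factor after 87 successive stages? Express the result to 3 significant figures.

Each stage multiplies the ratio by α = √(73.93/69.94), so after 87 stages the overall factor is α^87 = (73.93/69.94)^(87/2).
= 1.05705^(87/2) = 11.2.

11.2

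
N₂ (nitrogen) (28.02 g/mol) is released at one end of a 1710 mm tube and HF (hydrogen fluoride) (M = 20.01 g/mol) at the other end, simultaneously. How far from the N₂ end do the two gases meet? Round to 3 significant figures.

Distances travelled in equal time are proportional to diffusion rates, so d_N₂/d_HF = √(M_HF/M_N₂) = √(20.01/28.02) = 0.8451.
With d_N₂ + d_HF = 1710 mm, d_HF = 1710/(1 + 0.8451) = 926.8 mm.
d_N₂ = 1710 − 926.8 = 783 mm.

783 mm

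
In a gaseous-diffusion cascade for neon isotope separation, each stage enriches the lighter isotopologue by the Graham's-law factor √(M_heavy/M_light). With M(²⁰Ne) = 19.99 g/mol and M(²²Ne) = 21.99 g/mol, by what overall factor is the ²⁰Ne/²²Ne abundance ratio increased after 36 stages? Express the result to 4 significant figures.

5.564

Each stage multiplies the ratio by α = √(21.99/19.99), so after 36 stages the overall factor is α^36 = (21.99/19.99)^(36/2).
= 1.10005^18 = 5.564.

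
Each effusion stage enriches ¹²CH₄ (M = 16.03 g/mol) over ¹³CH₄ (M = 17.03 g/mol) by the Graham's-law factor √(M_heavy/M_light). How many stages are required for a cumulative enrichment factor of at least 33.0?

116

Single-stage factor α = √(17.03/16.03), so ln α = ½ ln(1.06238) = 0.03026.
Need α^N ≥ 33.0 ⇒ N ≥ ln(33.0) / ln α = 3.497 / 0.03026 = 115.56.
Rounding up, N = 116 stages.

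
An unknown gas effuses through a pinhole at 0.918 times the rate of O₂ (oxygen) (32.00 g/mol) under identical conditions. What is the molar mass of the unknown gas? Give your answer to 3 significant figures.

38.0 g/mol

Since effusion rate ∝ 1/√M, rate_X/rate_O₂ = √(M_O₂/M_X).
0.918 = √(32.00/M_X)
M_X = 32.00 / 0.918² = 32.00 / 0.8427 = 38.0 g/mol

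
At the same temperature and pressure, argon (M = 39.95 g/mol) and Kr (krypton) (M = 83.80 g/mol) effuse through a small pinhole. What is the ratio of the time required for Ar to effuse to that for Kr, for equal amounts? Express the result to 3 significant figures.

Graham's law gives t_Ar/t_Kr = √(M_Ar/M_Kr) = √(39.95/83.80) = √0.4767 = 0.690.

0.690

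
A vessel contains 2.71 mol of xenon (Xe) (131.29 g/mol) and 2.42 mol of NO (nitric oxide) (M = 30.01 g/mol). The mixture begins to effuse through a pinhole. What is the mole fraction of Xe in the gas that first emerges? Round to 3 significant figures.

0.349

The effusion rate of species i is ∝ p_i/√M_i ∝ n_i/√M_i.
So x_Xe in the escaping gas = (n_Xe/√M_Xe) / Σ(n_i/√M_i)
= (2.71/√131.29) / (2.71/√131.29 + 2.42/√30.01) = 0.2365/(0.2365 + 0.4418) = 0.349.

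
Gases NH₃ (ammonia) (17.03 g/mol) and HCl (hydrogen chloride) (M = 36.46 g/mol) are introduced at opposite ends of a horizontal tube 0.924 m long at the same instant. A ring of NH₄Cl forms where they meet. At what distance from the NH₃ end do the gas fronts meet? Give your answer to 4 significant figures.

0.5489 m

Graham's law gives d_NH₃/d_HCl = rate_NH₃/rate_HCl = √(M_HCl/M_NH₃) = √(36.46/17.03) = 1.463.
With d_NH₃ + d_HCl = 0.924 m, d_HCl = 0.924/(1 + 1.463) = 0.3751 m.
d_NH₃ = 0.924 − 0.3751 = 0.5489 m.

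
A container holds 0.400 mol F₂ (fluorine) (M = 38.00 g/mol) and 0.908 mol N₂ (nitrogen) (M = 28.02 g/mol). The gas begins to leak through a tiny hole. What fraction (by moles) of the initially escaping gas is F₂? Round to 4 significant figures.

Effusion rate of each component ∝ n_i/√M_i (partial pressure × 1/√M).
So x_F₂ in the escaping gas = (n_F₂/√M_F₂) / Σ(n_i/√M_i)
= (0.400/√38.00) / (0.400/√38.00 + 0.908/√28.02) = 0.06489/(0.06489 + 0.1715) = 0.2745.

0.2745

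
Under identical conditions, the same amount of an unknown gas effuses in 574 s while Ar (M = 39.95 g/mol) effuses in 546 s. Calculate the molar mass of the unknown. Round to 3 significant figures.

44.2 g/mol

By Graham's law, t_X/t_Ar = √(M_X/M_Ar).
574/546 = 1.051 = √(M_X/39.95)
M_X = 39.95 × 1.051² = 39.95 × 1.105 = 44.2 g/mol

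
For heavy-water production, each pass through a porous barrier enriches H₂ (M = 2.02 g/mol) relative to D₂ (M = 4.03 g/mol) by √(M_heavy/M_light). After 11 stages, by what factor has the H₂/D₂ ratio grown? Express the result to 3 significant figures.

Each stage multiplies the ratio by α = √(4.03/2.02), so after 11 stages the overall factor is α^11 = (4.03/2.02)^(11/2).
= 1.99505^(11/2) = 44.6.

44.6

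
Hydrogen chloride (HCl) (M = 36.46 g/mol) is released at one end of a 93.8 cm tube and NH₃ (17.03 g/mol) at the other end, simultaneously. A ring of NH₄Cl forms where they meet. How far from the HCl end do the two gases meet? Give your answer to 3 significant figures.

38.1 cm

In equal time, each gas travels a distance ∝ its rate ∝ 1/√M, so d_HCl/d_NH₃ = √(M_NH₃/M_HCl) = √(17.03/36.46) = 0.6834.
With d_HCl + d_NH₃ = 93.8 cm, d_NH₃ = 93.8/(1 + 0.6834) = 55.72 cm.
d_HCl = 93.8 − 55.72 = 38.1 cm.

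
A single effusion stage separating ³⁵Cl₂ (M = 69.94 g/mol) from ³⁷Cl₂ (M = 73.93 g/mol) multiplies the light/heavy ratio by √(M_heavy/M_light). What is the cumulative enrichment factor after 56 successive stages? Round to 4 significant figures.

4.728

The single-stage factor is √(M_heavy/M_light), so 56 stages give [√(73.93/69.94)]^56 = (73.93/69.94)^(56/2).
= 1.05705^28 = 4.728.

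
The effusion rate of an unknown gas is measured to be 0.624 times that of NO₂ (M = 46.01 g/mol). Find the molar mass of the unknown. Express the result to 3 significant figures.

118 g/mol

Using Graham's law: rate_X/rate_NO₂ = √(M_NO₂/M_X).
0.624 = √(46.01/M_X)
M_X = 46.01 / 0.624² = 46.01 / 0.3894 = 118 g/mol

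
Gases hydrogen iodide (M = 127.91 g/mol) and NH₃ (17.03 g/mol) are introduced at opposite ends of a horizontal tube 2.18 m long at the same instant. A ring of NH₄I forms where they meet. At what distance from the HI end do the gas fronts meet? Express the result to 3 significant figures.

The fronts meet when d_HI + d_NH₃ = L with d_HI/d_NH₃ = √(M_NH₃/M_HI) (Graham's law). Here √(M_NH₃/M_HI) = √(17.03/127.91) = 0.3649.
With d_HI + d_NH₃ = 2.18 m, d_NH₃ = 2.18/(1 + 0.3649) = 1.597 m.
d_HI = 2.18 − 1.597 = 0.583 m.

0.583 m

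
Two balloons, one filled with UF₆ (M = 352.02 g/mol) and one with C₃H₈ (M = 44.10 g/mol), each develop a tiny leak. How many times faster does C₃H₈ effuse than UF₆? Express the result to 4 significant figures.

Since effusion rate ∝ 1/√M, rate_C₃H₈/rate_UF₆ = √(M_UF₆/M_C₃H₈) = √(352.02/44.10) = √7.982 = 2.825.

2.825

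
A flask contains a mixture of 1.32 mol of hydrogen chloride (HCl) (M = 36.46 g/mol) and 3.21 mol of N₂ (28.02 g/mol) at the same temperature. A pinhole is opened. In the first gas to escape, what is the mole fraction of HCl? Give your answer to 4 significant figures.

0.2650

Rate_i ∝ x_i/√M_i (Graham's law weighted by mole fraction), so the effusate composition follows n_i/√M_i.
x_HCl(eff) = (n_HCl/√M_HCl) / (n_HCl/√M_HCl + n_N₂/√M_N₂)
= (1.32/√36.46) / (1.32/√36.46 + 3.21/√28.02) = 0.2186/(0.2186 + 0.6064) = 0.2650.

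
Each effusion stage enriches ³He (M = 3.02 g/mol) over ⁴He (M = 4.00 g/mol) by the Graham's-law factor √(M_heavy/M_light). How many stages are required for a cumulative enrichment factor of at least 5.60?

13

Per stage α = (4.00/3.02)^(1/2) = 1.32450^0.5, giving ln α = 0.1405.
Need α^N ≥ 5.60 ⇒ N ≥ ln(5.60) / ln α = 1.723 / 0.1405 = 12.26.
Rounding up, N = 13 stages.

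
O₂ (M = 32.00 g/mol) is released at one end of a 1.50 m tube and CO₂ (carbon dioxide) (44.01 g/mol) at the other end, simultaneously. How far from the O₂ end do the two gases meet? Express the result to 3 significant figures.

0.810 m

Graham's law gives d_O₂/d_CO₂ = rate_O₂/rate_CO₂ = √(M_CO₂/M_O₂) = √(44.01/32.00) = 1.173.
With d_O₂ + d_CO₂ = 1.50 m, d_CO₂ = 1.50/(1 + 1.173) = 0.6904 m.
d_O₂ = 1.50 − 0.6904 = 0.810 m.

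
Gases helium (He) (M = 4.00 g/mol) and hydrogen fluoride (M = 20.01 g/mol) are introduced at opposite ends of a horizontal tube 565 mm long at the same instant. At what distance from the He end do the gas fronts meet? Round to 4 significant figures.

Distances travelled in equal time are proportional to diffusion rates, so d_He/d_HF = √(M_HF/M_He) = √(20.01/4.00) = 2.237.
With d_He + d_HF = 565 mm, d_HF = 565/(1 + 2.237) = 174.6 mm.
d_He = 565 − 174.6 = 390.4 mm.

390.4 mm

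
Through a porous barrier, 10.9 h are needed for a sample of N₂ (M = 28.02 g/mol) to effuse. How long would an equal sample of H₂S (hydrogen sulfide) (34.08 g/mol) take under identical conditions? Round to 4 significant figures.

12.02 h

Using Graham's law: t_H₂S/t_N₂ = √(M_H₂S/M_N₂) = √(34.08/28.02) = √1.216 = 1.103.
So the time for H₂S is 10.9 × 1.103 = 12.02 h.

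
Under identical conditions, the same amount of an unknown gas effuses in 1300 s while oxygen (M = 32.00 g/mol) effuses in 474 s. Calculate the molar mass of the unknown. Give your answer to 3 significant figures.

241 g/mol

Graham's law gives t_X/t_O₂ = √(M_X/M_O₂).
1300/474 = 2.743 = √(M_X/32.00)
M_X = 32.00 × 2.743² = 32.00 × 7.522 = 241 g/mol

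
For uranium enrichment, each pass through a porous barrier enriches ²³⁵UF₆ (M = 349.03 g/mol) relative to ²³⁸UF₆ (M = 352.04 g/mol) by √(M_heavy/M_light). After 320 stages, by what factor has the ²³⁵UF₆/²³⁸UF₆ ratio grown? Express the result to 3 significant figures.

The single-stage factor is √(M_heavy/M_light), so 320 stages give [√(352.04/349.03)]^320 = (352.04/349.03)^(320/2).
= 1.00862^160 = 3.95.

3.95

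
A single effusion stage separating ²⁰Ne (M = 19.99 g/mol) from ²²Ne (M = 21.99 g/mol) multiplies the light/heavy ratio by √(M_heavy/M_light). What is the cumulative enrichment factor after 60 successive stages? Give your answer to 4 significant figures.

After 60 stages the ratio has grown by (√(21.99/19.99))^60 = (21.99/19.99)^(60/2).
= 1.10005^30 = 17.47.

17.47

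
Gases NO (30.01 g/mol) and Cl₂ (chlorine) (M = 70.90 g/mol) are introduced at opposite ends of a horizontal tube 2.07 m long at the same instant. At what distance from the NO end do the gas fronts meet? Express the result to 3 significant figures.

In equal time, each gas travels a distance ∝ its rate ∝ 1/√M, so d_NO/d_Cl₂ = √(M_Cl₂/M_NO) = √(70.90/30.01) = 1.537.
With d_NO + d_Cl₂ = 2.07 m, d_Cl₂ = 2.07/(1 + 1.537) = 0.8159 m.
d_NO = 2.07 − 0.8159 = 1.25 m.

1.25 m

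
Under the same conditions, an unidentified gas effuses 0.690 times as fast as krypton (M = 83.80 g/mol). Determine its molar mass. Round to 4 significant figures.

Graham's law gives rate_X/rate_Kr = √(M_Kr/M_X).
0.690 = √(83.80/M_X)
M_X = 83.80 / 0.690² = 83.80 / 0.4761 = 176.0 g/mol

176.0 g/mol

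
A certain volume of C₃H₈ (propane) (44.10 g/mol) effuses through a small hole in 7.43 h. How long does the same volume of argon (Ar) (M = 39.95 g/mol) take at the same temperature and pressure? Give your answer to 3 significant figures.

7.07 h

From Graham's law, t_Ar/t_C₃H₈ = √(M_Ar/M_C₃H₈) = √(39.95/44.10) = √0.9059 = 0.9518.
So the time for Ar is 7.43 × 0.9518 = 7.07 h.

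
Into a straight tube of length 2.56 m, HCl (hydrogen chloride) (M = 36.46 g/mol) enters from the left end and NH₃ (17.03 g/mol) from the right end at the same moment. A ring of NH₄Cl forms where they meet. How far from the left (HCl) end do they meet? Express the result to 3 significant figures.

1.04 m

Distances travelled in equal time are proportional to diffusion rates, so d_HCl/d_NH₃ = √(M_NH₃/M_HCl) = √(17.03/36.46) = 0.6834.
With d_HCl + d_NH₃ = 2.56 m, d_NH₃ = 2.56/(1 + 0.6834) = 1.521 m.
d_HCl = 2.56 − 1.521 = 1.04 m.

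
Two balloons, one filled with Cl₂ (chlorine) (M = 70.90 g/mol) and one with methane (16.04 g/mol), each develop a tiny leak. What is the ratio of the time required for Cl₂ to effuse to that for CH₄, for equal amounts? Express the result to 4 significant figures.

2.102

Graham's law gives t_Cl₂/t_CH₄ = √(M_Cl₂/M_CH₄) = √(70.90/16.04) = √4.420 = 2.102.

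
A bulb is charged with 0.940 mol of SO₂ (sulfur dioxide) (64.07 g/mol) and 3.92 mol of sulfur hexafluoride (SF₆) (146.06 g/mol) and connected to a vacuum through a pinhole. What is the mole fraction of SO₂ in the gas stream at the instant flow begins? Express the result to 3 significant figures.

Each component's effusion rate ∝ (its partial pressure)·(1/√M) ∝ n_i/√M_i.
Mole fraction of SO₂ in the effusate = (n_SO₂/√M_SO₂) / (n_SO₂/√M_SO₂ + n_SF₆/√M_SF₆)
= (0.940/√64.07) / (0.940/√64.07 + 3.92/√146.06) = 0.1174/(0.1174 + 0.3244) = 0.266.

0.266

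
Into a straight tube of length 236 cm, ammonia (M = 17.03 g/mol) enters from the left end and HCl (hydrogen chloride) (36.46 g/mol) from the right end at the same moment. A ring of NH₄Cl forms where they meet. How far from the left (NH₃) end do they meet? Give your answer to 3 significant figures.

140 cm

The fronts meet when d_NH₃ + d_HCl = L with d_NH₃/d_HCl = √(M_HCl/M_NH₃) (Graham's law). Here √(M_HCl/M_NH₃) = √(36.46/17.03) = 1.463.
With d_NH₃ + d_HCl = 236 cm, d_HCl = 236/(1 + 1.463) = 95.81 cm.
d_NH₃ = 236 − 95.81 = 140 cm.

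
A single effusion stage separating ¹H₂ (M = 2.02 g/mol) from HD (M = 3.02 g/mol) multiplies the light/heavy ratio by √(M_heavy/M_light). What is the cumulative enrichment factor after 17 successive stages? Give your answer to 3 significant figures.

30.5

The single-stage factor is √(M_heavy/M_light), so 17 stages give [√(3.02/2.02)]^17 = (3.02/2.02)^(17/2).
= 1.49505^(17/2) = 30.5.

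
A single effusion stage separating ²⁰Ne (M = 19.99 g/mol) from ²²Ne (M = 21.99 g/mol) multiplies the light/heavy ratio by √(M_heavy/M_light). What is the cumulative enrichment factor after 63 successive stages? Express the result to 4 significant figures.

20.16

Each stage multiplies the ratio by α = √(21.99/19.99), so after 63 stages the overall factor is α^63 = (21.99/19.99)^(63/2).
= 1.10005^(63/2) = 20.16.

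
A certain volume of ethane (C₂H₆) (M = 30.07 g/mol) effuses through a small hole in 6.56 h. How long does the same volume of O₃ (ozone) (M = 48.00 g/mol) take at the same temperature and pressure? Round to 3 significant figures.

By Graham's law, t_O₃/t_C₂H₆ = √(M_O₃/M_C₂H₆) = √(48.00/30.07) = √1.596 = 1.263.
So the time for O₃ is 6.56 × 1.263 = 8.29 h.

8.29 h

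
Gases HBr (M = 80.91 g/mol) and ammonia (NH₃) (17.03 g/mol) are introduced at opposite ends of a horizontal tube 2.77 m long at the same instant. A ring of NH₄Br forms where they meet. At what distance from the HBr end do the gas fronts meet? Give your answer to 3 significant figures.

The fronts meet when d_HBr + d_NH₃ = L with d_HBr/d_NH₃ = √(M_NH₃/M_HBr) (Graham's law). Here √(M_NH₃/M_HBr) = √(17.03/80.91) = 0.4588.
With d_HBr + d_NH₃ = 2.77 m, d_NH₃ = 2.77/(1 + 0.4588) = 1.899 m.
d_HBr = 2.77 − 1.899 = 0.871 m.

0.871 m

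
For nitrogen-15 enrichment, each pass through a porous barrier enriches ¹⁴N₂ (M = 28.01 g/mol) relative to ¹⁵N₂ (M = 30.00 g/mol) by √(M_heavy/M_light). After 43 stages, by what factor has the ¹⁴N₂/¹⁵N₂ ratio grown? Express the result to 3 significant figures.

4.37

After 43 stages the ratio has grown by (√(30.00/28.01))^43 = (30.00/28.01)^(43/2).
= 1.07105^(43/2) = 4.37.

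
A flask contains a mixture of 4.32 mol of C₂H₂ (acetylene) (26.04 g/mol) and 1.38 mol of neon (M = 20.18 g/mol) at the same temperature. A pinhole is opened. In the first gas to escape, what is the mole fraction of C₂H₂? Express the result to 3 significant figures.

The effusion rate of species i is ∝ p_i/√M_i ∝ n_i/√M_i.
Mole fraction of C₂H₂ in the effusate = (n_C₂H₂/√M_C₂H₂) / (n_C₂H₂/√M_C₂H₂ + n_Ne/√M_Ne)
= (4.32/√26.04) / (4.32/√26.04 + 1.38/√20.18) = 0.8466/(0.8466 + 0.3072) = 0.734.

0.734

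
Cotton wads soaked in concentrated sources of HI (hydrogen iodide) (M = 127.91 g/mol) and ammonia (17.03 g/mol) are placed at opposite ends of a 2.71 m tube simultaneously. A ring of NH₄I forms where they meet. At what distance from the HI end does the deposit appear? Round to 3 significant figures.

Distances travelled in equal time are proportional to diffusion rates, so d_HI/d_NH₃ = √(M_NH₃/M_HI) = √(17.03/127.91) = 0.3649.
With d_HI + d_NH₃ = 2.71 m, d_NH₃ = 2.71/(1 + 0.3649) = 1.986 m.
d_HI = 2.71 − 1.986 = 0.724 m.

0.724 m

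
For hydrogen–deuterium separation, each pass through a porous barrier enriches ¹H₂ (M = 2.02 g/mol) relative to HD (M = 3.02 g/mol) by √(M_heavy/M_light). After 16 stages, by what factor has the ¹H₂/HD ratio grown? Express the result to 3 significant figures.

25.0

After 16 stages the ratio has grown by (√(3.02/2.02))^16 = (3.02/2.02)^(16/2).
= 1.49505^8 = 25.0.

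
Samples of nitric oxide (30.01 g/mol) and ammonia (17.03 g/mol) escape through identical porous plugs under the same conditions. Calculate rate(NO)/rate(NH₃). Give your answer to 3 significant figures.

From Graham's law, rate_NO/rate_NH₃ = √(M_NH₃/M_NO) = √(17.03/30.01) = √0.5675 = 0.753.

0.753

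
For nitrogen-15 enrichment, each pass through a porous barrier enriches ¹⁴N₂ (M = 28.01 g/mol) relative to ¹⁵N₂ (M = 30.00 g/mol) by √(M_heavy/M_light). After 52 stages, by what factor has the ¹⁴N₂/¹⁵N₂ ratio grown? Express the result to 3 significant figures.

After 52 stages the ratio has grown by (√(30.00/28.01))^52 = (30.00/28.01)^(52/2).
= 1.07105^26 = 5.96.

5.96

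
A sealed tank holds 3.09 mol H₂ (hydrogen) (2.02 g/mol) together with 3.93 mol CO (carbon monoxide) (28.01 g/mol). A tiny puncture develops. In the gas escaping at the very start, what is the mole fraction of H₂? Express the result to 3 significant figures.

0.745

Each component's effusion rate ∝ (its partial pressure)·(1/√M) ∝ n_i/√M_i.
x_H₂(eff) = (n_H₂/√M_H₂) / (n_H₂/√M_H₂ + n_CO/√M_CO)
= (3.09/√2.02) / (3.09/√2.02 + 3.93/√28.01) = 2.174/(2.174 + 0.7426) = 0.745.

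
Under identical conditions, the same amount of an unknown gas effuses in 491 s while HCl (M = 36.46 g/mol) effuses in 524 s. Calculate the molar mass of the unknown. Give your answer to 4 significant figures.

32.01 g/mol

Since effusion rate ∝ 1/√M, t_X/t_HCl = √(M_X/M_HCl).
491/524 = 0.9370 = √(M_X/36.46)
M_X = 36.46 × 0.9370² = 36.46 × 0.8780 = 32.01 g/mol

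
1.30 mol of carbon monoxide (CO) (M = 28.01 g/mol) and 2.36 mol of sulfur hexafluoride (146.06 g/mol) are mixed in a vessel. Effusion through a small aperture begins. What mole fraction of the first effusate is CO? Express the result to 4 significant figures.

The effusion rate of species i is ∝ p_i/√M_i ∝ n_i/√M_i.
x_CO(eff) = (n_CO/√M_CO) / (n_CO/√M_CO + n_SF₆/√M_SF₆)
= (1.30/√28.01) / (1.30/√28.01 + 2.36/√146.06) = 0.2456/(0.2456 + 0.1953) = 0.5571.

0.5571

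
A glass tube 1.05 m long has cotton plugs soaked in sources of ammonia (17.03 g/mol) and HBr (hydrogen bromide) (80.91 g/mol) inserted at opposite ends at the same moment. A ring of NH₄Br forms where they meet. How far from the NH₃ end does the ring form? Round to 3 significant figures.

0.720 m

Distances travelled in equal time are proportional to diffusion rates, so d_NH₃/d_HBr = √(M_HBr/M_NH₃) = √(80.91/17.03) = 2.180.
With d_NH₃ + d_HBr = 1.05 m, d_HBr = 1.05/(1 + 2.180) = 0.3302 m.
d_NH₃ = 1.05 − 0.3302 = 0.720 m.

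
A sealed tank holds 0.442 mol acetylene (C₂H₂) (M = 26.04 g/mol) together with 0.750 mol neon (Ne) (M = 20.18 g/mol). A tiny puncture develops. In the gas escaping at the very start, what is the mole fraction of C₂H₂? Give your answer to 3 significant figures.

Each component's effusion rate ∝ (its partial pressure)·(1/√M) ∝ n_i/√M_i.
x_C₂H₂(eff) = (n_C₂H₂/√M_C₂H₂) / (n_C₂H₂/√M_C₂H₂ + n_Ne/√M_Ne)
= (0.442/√26.04) / (0.442/√26.04 + 0.750/√20.18) = 0.08662/(0.08662 + 0.1670) = 0.342.

0.342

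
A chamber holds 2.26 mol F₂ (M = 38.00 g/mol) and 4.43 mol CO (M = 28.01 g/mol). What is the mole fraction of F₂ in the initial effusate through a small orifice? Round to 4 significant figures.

0.3046

Effusion rate of each component ∝ n_i/√M_i (partial pressure × 1/√M).
x_F₂(eff) = (n_F₂/√M_F₂) / (n_F₂/√M_F₂ + n_CO/√M_CO)
= (2.26/√38.00) / (2.26/√38.00 + 4.43/√28.01) = 0.3666/(0.3666 + 0.8370) = 0.3046.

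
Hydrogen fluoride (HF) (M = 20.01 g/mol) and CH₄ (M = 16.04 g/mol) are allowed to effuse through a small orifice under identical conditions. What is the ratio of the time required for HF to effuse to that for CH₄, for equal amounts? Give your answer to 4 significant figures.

From Graham's law, t_HF/t_CH₄ = √(M_HF/M_CH₄) = √(20.01/16.04) = √1.248 = 1.117.

1.117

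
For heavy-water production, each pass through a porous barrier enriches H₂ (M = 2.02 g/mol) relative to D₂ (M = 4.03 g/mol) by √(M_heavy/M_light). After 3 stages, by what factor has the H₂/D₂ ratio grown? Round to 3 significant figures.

Overall factor = α^3 with α = √(4.03/2.02), i.e. (4.03/2.02)^(3/2).
= 1.99505^(3/2) = 2.82.

2.82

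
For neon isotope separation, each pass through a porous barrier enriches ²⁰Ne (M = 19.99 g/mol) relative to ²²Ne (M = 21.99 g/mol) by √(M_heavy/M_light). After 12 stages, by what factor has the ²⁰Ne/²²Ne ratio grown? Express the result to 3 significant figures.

1.77

The single-stage factor is √(M_heavy/M_light), so 12 stages give [√(21.99/19.99)]^12 = (21.99/19.99)^(12/2).
= 1.10005^6 = 1.77.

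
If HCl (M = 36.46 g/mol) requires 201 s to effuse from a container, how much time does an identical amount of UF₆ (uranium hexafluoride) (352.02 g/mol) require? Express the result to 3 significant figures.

Since effusion rate ∝ 1/√M, t_UF₆/t_HCl = √(M_UF₆/M_HCl) = √(352.02/36.46) = √9.655 = 3.107.
So the time for UF₆ is 201 × 3.107 = 625 s.

625 s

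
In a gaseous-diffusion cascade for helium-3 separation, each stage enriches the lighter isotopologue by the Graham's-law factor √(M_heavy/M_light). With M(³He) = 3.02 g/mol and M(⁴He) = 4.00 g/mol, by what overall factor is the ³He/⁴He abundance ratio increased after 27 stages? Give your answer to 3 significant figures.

After 27 stages the ratio has grown by (√(4.00/3.02))^27 = (4.00/3.02)^(27/2).
= 1.32450^(27/2) = 44.4.

44.4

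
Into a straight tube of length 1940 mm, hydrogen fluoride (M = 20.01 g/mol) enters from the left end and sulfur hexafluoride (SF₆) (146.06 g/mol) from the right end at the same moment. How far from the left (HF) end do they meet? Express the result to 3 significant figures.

Distances travelled in equal time are proportional to diffusion rates, so d_HF/d_SF₆ = √(M_SF₆/M_HF) = √(146.06/20.01) = 2.702.
With d_HF + d_SF₆ = 1940 mm, d_SF₆ = 1940/(1 + 2.702) = 524.1 mm.
d_HF = 1940 − 524.1 = 1420 mm.

1420 mm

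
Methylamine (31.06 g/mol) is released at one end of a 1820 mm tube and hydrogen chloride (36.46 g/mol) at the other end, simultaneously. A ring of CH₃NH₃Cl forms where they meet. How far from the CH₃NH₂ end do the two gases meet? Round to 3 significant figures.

The fronts meet when d_CH₃NH₂ + d_HCl = L with d_CH₃NH₂/d_HCl = √(M_HCl/M_CH₃NH₂) (Graham's law). Here √(M_HCl/M_CH₃NH₂) = √(36.46/31.06) = 1.083.
With d_CH₃NH₂ + d_HCl = 1820 mm, d_HCl = 1820/(1 + 1.083) = 873.6 mm.
d_CH₃NH₂ = 1820 − 873.6 = 946 mm.

946 mm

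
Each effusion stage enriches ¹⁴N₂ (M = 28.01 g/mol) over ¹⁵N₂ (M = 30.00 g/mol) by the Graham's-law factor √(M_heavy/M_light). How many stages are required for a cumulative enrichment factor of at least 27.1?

With α = √(30.00/28.01) per stage, ln α = ½ ln(1.07105) = 0.03432.
Need α^N ≥ 27.1 ⇒ N ≥ ln(27.1) / ln α = 3.300 / 0.03432 = 96.15.
Rounding up, N = 97 stages.

97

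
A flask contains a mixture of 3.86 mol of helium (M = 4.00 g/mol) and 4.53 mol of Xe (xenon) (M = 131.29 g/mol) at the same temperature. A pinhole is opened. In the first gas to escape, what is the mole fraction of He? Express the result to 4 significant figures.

Rate_i ∝ x_i/√M_i (Graham's law weighted by mole fraction), so the effusate composition follows n_i/√M_i.
So x_He in the escaping gas = (n_He/√M_He) / Σ(n_i/√M_i)
= (3.86/√4.00) / (3.86/√4.00 + 4.53/√131.29) = 1.930/(1.930 + 0.3954) = 0.8300.

0.8300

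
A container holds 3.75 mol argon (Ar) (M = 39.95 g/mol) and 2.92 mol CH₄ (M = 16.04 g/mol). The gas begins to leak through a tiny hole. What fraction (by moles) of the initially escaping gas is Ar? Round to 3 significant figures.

Rate_i ∝ x_i/√M_i (Graham's law weighted by mole fraction), so the effusate composition follows n_i/√M_i.
Mole fraction of Ar in the effusate = (n_Ar/√M_Ar) / (n_Ar/√M_Ar + n_CH₄/√M_CH₄)
= (3.75/√39.95) / (3.75/√39.95 + 2.92/√16.04) = 0.5933/(0.5933 + 0.7291) = 0.449.

0.449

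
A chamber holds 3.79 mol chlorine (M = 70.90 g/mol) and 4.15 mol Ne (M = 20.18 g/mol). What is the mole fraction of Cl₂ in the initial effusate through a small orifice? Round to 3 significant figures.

0.328

Each component's effusion rate ∝ (its partial pressure)·(1/√M) ∝ n_i/√M_i.
x_Cl₂(eff) = (n_Cl₂/√M_Cl₂) / (n_Cl₂/√M_Cl₂ + n_Ne/√M_Ne)
= (3.79/√70.90) / (3.79/√70.90 + 4.15/√20.18) = 0.4501/(0.4501 + 0.9238) = 0.328.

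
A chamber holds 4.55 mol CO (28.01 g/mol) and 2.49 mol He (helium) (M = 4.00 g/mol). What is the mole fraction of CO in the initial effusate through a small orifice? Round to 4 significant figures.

The effusion rate of species i is ∝ p_i/√M_i ∝ n_i/√M_i.
Mole fraction of CO in the effusate = (n_CO/√M_CO) / (n_CO/√M_CO + n_He/√M_He)
= (4.55/√28.01) / (4.55/√28.01 + 2.49/√4.00) = 0.8597/(0.8597 + 1.245) = 0.4085.

0.4085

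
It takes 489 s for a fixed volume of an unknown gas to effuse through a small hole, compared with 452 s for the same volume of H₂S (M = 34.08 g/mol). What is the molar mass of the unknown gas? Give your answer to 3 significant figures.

39.9 g/mol

Using Graham's law: t_X/t_H₂S = √(M_X/M_H₂S).
489/452 = 1.082 = √(M_X/34.08)
M_X = 34.08 × 1.082² = 34.08 × 1.170 = 39.9 g/mol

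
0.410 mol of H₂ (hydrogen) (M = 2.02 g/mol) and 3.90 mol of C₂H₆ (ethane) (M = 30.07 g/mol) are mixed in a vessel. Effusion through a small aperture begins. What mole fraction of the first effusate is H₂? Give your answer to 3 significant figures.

0.289

Each component's effusion rate ∝ (its partial pressure)·(1/√M) ∝ n_i/√M_i.
Mole fraction of H₂ in the effusate = (n_H₂/√M_H₂) / (n_H₂/√M_H₂ + n_C₂H₆/√M_C₂H₆)
= (0.410/√2.02) / (0.410/√2.02 + 3.90/√30.07) = 0.2885/(0.2885 + 0.7112) = 0.289.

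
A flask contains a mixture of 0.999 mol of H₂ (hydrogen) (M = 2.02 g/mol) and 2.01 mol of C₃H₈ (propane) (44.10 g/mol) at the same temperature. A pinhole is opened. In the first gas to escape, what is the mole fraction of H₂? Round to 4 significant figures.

0.6990

The effusion rate of species i is ∝ p_i/√M_i ∝ n_i/√M_i.
x_H₂(eff) = (n_H₂/√M_H₂) / (n_H₂/√M_H₂ + n_C₃H₈/√M_C₃H₈)
= (0.999/√2.02) / (0.999/√2.02 + 2.01/√44.10) = 0.7029/(0.7029 + 0.3027) = 0.6990.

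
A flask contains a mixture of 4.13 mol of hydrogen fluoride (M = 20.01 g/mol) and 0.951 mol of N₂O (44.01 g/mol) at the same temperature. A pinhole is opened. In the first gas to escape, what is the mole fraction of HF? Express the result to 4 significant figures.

Each component's effusion rate ∝ (its partial pressure)·(1/√M) ∝ n_i/√M_i.
Mole fraction of HF in the effusate = (n_HF/√M_HF) / (n_HF/√M_HF + n_N₂O/√M_N₂O)
= (4.13/√20.01) / (4.13/√20.01 + 0.951/√44.01) = 0.9233/(0.9233 + 0.1434) = 0.8656.

0.8656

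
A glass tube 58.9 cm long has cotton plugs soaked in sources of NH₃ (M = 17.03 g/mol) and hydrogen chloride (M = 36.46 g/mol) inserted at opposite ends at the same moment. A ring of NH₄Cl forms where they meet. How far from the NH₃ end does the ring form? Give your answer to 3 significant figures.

35.0 cm

Graham's law gives d_NH₃/d_HCl = rate_NH₃/rate_HCl = √(M_HCl/M_NH₃) = √(36.46/17.03) = 1.463.
With d_NH₃ + d_HCl = 58.9 cm, d_HCl = 58.9/(1 + 1.463) = 23.91 cm.
d_NH₃ = 58.9 − 23.91 = 35.0 cm.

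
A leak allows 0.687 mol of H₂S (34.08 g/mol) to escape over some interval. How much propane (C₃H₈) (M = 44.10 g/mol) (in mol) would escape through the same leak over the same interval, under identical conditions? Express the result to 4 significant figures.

0.6039 mol

Since effusion rate ∝ 1/√M, rate_C₃H₈/rate_H₂S = √(M_H₂S/M_C₃H₈) = √(34.08/44.10) = √0.7728 = 0.8791.
So the amount for C₃H₈ is 0.687 × 0.8791 = 0.6039 mol.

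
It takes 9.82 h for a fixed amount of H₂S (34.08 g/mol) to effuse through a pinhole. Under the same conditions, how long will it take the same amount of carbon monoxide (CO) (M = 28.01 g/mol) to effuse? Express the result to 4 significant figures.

8.903 h

From Graham's law, t_CO/t_H₂S = √(M_CO/M_H₂S) = √(28.01/34.08) = √0.8219 = 0.9066.
So the time for CO is 9.82 × 0.9066 = 8.903 h.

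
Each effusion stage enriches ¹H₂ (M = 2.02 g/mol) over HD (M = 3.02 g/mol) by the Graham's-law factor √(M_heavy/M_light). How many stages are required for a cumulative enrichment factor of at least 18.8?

15

With α = √(3.02/2.02) per stage, ln α = ½ ln(1.49505) = 0.2011.
Need α^N ≥ 18.8 ⇒ N ≥ ln(18.8) / ln α = 2.934 / 0.2011 = 14.59.
So at least 15 stages are needed.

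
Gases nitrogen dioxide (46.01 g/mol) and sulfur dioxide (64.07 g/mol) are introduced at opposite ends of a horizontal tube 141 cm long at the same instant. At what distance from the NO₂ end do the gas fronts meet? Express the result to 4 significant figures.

76.32 cm

Distances travelled in equal time are proportional to diffusion rates, so d_NO₂/d_SO₂ = √(M_SO₂/M_NO₂) = √(64.07/46.01) = 1.180.
With d_NO₂ + d_SO₂ = 141 cm, d_SO₂ = 141/(1 + 1.180) = 64.68 cm.
d_NO₂ = 141 − 64.68 = 76.32 cm.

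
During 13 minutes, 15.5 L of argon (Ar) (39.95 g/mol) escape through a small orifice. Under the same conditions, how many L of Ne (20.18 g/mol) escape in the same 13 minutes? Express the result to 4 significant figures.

21.81 L

By Graham's law, rate_Ne/rate_Ar = √(M_Ar/M_Ne) = √(39.95/20.18) = √1.980 = 1.407.
So the volume for Ne is 15.5 × 1.407 = 21.81 L.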